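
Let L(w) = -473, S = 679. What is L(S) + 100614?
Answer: 100141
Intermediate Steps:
L(S) + 100614 = -473 + 100614 = 100141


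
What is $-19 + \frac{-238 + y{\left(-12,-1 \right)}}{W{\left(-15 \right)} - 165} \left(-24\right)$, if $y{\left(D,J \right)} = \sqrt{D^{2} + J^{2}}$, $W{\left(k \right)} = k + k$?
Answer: $- \frac{3139}{65} + \frac{8 \sqrt{145}}{65} \approx -46.81$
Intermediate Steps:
$W{\left(k \right)} = 2 k$
$-19 + \frac{-238 + y{\left(-12,-1 \right)}}{W{\left(-15 \right)} - 165} \left(-24\right) = -19 + \frac{-238 + \sqrt{\left(-12\right)^{2} + \left(-1\right)^{2}}}{2 \left(-15\right) - 165} \left(-24\right) = -19 + \frac{-238 + \sqrt{144 + 1}}{-30 - 165} \left(-24\right) = -19 + \frac{-238 + \sqrt{145}}{-195} \left(-24\right) = -19 + \left(-238 + \sqrt{145}\right) \left(- \frac{1}{195}\right) \left(-24\right) = -19 + \left(\frac{238}{195} - \frac{\sqrt{145}}{195}\right) \left(-24\right) = -19 - \left(\frac{1904}{65} - \frac{8 \sqrt{145}}{65}\right) = - \frac{3139}{65} + \frac{8 \sqrt{145}}{65}$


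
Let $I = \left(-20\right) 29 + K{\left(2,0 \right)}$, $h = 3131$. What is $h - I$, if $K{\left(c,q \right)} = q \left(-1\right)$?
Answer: $3711$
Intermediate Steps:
$K{\left(c,q \right)} = - q$
$I = -580$ ($I = \left(-20\right) 29 - 0 = -580 + 0 = -580$)
$h - I = 3131 - -580 = 3131 + 580 = 3711$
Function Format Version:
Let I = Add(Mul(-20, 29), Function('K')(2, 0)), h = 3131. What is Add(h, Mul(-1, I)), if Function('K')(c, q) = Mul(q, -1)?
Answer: 3711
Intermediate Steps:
Function('K')(c, q) = Mul(-1, q)
I = -580 (I = Add(Mul(-20, 29), Mul(-1, 0)) = Add(-580, 0) = -580)
Add(h, Mul(-1, I)) = Add(3131, Mul(-1, -580)) = Add(3131, 580) = 3711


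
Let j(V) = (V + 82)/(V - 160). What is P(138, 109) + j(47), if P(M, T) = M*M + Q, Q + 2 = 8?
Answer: 2152521/113 ≈ 19049.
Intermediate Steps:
Q = 6 (Q = -2 + 8 = 6)
P(M, T) = 6 + M**2 (P(M, T) = M*M + 6 = M**2 + 6 = 6 + M**2)
j(V) = (82 + V)/(-160 + V)
P(138, 109) + j(47) = (6 + 138**2) + (82 + 47)/(-160 + 47) = (6 + 19044) + 129/(-113) = 19050 - 1/113*129 = 19050 - 129/113 = 2152521/113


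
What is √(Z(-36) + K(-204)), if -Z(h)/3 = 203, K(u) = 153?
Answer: 2*I*√114 ≈ 21.354*I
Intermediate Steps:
Z(h) = -609 (Z(h) = -3*203 = -609)
√(Z(-36) + K(-204)) = √(-609 + 153) = √(-456) = 2*I*√114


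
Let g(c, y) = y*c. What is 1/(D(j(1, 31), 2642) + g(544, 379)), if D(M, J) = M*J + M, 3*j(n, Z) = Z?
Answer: 1/233487 ≈ 4.2829e-6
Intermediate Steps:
j(n, Z) = Z/3
D(M, J) = M + J*M (D(M, J) = J*M + M = M + J*M)
g(c, y) = c*y
1/(D(j(1, 31), 2642) + g(544, 379)) = 1/(((1/3)*31)*(1 + 2642) + 544*379) = 1/((31/3)*2643 + 206176) = 1/(27311 + 206176) = 1/233487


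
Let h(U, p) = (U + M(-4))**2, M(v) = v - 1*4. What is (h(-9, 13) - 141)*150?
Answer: 22200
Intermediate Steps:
M(v) = -4 + v (M(v) = v - 4 = -4 + v)
h(U, p) = (-8 + U)**2 (h(U, p) = (U + (-4 - 4))**2 = (U - 8)**2 = (-8 + U)**2)
(h(-9, 13) - 141)*150 = ((-8 - 9)**2 - 141)*150 = ((-17)**2 - 141)*150 = (289 - 141)*150 = 148*150 = 22200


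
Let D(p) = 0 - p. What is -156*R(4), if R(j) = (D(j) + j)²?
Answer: 0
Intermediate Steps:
D(p) = -p
R(j) = 0 (R(j) = (-j + j)² = 0² = 0)
-156*R(4) = -156*0 = 0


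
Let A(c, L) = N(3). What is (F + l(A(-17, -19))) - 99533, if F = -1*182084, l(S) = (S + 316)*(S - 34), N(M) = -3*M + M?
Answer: -294017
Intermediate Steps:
N(M) = -2*M
A(c, L) = -6 (A(c, L) = -2*3 = -6)
l(S) = (-34 + S)*(316 + S) (l(S) = (316 + S)*(-34 + S) = (-34 + S)*(316 + S))
F = -182084
(F + l(A(-17, -19))) - 99533 = (-182084 + (-10744 + (-6)**2 + 282*(-6))) - 99533 = (-182084 + (-10744 + 36 - 1692)) - 99533 = (-182084 - 12400) - 99533 = -194484 - 99533 = -294017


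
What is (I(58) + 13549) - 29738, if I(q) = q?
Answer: -16131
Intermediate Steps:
(I(58) + 13549) - 29738 = (58 + 13549) - 29738 = 13607 - 29738 = -16131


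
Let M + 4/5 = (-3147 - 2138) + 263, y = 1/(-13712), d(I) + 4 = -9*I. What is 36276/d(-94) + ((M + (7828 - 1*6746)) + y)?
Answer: -112502766233/28863760 ≈ -3897.7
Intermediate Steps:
d(I) = -4 - 9*I
y = -1/13712 ≈ -7.2929e-5
M = -25114/5 (M = -⅘ + ((-3147 - 2138) + 263) = -⅘ + (-5285 + 263) = -⅘ - 5022 = -25114/5 ≈ -5022.8)
36276/d(-94) + ((M + (7828 - 1*6746)) + y) = 36276/(-4 - 9*(-94)) + ((-25114/5 + (7828 - 1*6746)) - 1/13712) = 36276/(-4 + 846) + ((-25114/5 + (7828 - 6746)) - 1/13712) = 36276/842 + ((-25114/5 + 1082) - 1/13712) = 36276*(1/842) + (-19704/5 - 1/13712) = 18138/421 - 270181253/68560 = -112502766233/28863760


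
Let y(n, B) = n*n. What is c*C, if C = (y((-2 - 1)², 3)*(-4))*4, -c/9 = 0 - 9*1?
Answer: -104976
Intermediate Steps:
y(n, B) = n²
c = 81 (c = -9*(0 - 9*1) = -9*(0 - 9) = -9*(-9) = 81)
C = -1296 (C = (((-2 - 1)²)²*(-4))*4 = (((-3)²)²*(-4))*4 = (9²*(-4))*4 = (81*(-4))*4 = -324*4 = -1296)
c*C = 81*(-1296) = -104976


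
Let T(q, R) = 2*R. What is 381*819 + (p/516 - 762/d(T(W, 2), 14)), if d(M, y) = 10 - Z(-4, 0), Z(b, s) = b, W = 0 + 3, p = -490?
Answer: 563442421/1806 ≈ 3.1198e+5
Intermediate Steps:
W = 3
d(M, y) = 14 (d(M, y) = 10 - 1*(-4) = 10 + 4 = 14)
381*819 + (p/516 - 762/d(T(W, 2), 14)) = 381*819 + (-490/516 - 762/14) = 312039 + (-490*1/516 - 762*1/14) = 312039 + (-245/258 - 381/7) = 312039 - 100013/1806 = 563442421/1806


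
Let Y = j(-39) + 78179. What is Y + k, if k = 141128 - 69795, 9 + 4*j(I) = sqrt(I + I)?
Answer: 598039/4 + I*sqrt(78)/4 ≈ 1.4951e+5 + 2.2079*I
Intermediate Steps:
j(I) = -9/4 + sqrt(2)*sqrt(I)/4 (j(I) = -9/4 + sqrt(I + I)/4 = -9/4 + sqrt(2*I)/4 = -9/4 + (sqrt(2)*sqrt(I))/4 = -9/4 + sqrt(2)*sqrt(I)/4)
k = 71333
Y = 312707/4 + I*sqrt(78)/4 (Y = (-9/4 + sqrt(2)*sqrt(-39)/4) + 78179 = (-9/4 + sqrt(2)*(I*sqrt(39))/4) + 78179 = (-9/4 + I*sqrt(78)/4) + 78179 = 312707/4 + I*sqrt(78)/4 ≈ 78177.0 + 2.2079*I)
Y + k = (312707/4 + I*sqrt(78)/4) + 71333 = 598039/4 + I*sqrt(78)/4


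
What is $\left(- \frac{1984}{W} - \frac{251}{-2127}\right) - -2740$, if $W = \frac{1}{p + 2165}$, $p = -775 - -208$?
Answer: $- \frac{6737680633}{2127} \approx -3.1677 \cdot 10^{6}$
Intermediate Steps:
$p = -567$ ($p = -775 + 208 = -567$)
$W = \frac{1}{1598}$ ($W = \frac{1}{-567 + 2165} = \frac{1}{1598} \approx 0.00062578$)
$\left(- \frac{1984}{W} - \frac{251}{-2127}\right) - -2740 = \left(- 1984 \frac{1}{\frac{1}{1598}} - \frac{251}{-2127}\right) - -2740 = \left(\left(-1984\right) 1598 - - \frac{251}{2127}\right) + 2740 = \left(-3170432 + \frac{251}{2127}\right) + 2740 = - \frac{6743508613}{2127} + 2740 = - \frac{6737680633}{2127}$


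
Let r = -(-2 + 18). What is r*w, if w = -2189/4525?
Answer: 35024/4525 ≈ 7.7401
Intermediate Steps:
r = -16 (r = -1*16 = -16)
w = -2189/4525 (w = -2189*1/4525 = -2189/4525 ≈ -0.48376)
r*w = -16*(-2189/4525) = 35024/4525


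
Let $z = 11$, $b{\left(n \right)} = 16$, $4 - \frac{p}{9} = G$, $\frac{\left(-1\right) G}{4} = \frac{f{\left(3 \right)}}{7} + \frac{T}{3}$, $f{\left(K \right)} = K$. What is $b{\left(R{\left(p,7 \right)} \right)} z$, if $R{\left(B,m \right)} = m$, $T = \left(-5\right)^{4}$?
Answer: $176$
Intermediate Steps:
$T = 625$
$G = - \frac{17536}{21}$ ($G = - 4 \left(\frac{3}{7} + \frac{625}{3}\right) = \left(-4\right) \frac{4384}{21} = - \frac{17536}{21} \approx -835.05$)
$p = \frac{52860}{7}$ ($p = 36 - - \frac{52608}{7} = 36 + \frac{52608}{7} = \frac{52860}{7} \approx 7551.4$)
$b{\left(R{\left(p,7 \right)} \right)} z = 16 \cdot 11 = 176$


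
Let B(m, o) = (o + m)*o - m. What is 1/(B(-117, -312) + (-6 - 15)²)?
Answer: 1/134406 ≈ 7.4401e-6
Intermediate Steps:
B(m, o) = -m + o*(m + o) (B(m, o) = (m + o)*o - m = o*(m + o) - m = -m + o*(m + o))
1/(B(-117, -312) + (-6 - 15)²) = 1/(((-312)² - 1*(-117) - 117*(-312)) + (-6 - 15)²) = 1/((97344 + 117 + 36504) + (-21)²) = 1/(133965 + 441) = 1/134406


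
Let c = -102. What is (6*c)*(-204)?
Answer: 124848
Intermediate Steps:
(6*c)*(-204) = (6*(-102))*(-204) = -612*(-204) = 124848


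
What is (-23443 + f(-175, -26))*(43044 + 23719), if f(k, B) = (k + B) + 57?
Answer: -1574738881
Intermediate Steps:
f(k, B) = 57 + B + k (f(k, B) = (B + k) + 57 = 57 + B + k)
(-23443 + f(-175, -26))*(43044 + 23719) = (-23443 + (57 - 26 - 175))*(43044 + 23719) = (-23443 - 144)*66763 = -23587*66763 = -1574738881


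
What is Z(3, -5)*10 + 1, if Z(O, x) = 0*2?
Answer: 1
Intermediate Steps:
Z(O, x) = 0
Z(3, -5)*10 + 1 = 0*10 + 1 = 0 + 1 = 1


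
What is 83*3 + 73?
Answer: 322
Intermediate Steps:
83*3 + 73 = 249 + 73 = 322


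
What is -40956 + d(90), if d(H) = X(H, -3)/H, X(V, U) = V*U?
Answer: -40959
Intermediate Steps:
X(V, U) = U*V
d(H) = -3 (d(H) = (-3*H)/H = -3)
-40956 + d(90) = -40956 - 3 = -40959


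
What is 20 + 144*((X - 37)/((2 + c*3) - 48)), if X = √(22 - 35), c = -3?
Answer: 6428/55 - 144*I*√13/55 ≈ 116.87 - 9.44*I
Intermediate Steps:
X = I*√13 (X = √(-13) = I*√13 ≈ 3.6056*I)
20 + 144*((X - 37)/((2 + c*3) - 48)) = 20 + 144*((I*√13 - 37)/((2 - 3*3) - 48)) = 20 + 144*((-37 + I*√13)/((2 - 9) - 48)) = 20 + 144*((-37 + I*√13)/(-7 - 48)) = 20 + 144*((-37 + I*√13)/(-55)) = 20 + 144*((-37 + I*√13)*(-1/55)) = 20 + 144*(37/55 - I*√13/55) = 20 + (5328/55 - 144*I*√13/55) = 6428/55 - 144*I*√13/55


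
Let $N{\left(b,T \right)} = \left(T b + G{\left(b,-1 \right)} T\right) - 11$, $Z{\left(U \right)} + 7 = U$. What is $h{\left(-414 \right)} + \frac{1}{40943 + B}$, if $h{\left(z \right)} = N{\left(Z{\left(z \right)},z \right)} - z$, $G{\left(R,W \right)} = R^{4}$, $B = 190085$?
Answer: $- \frac{3004646174635618435}{231028} \approx -1.3006 \cdot 10^{13}$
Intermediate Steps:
$Z{\left(U \right)} = -7 + U$
$N{\left(b,T \right)} = -11 + T b + T b^{4}$ ($N{\left(b,T \right)} = \left(T b + b^{4} T\right) - 11 = \left(T b + T b^{4}\right) - 11 = -11 + T b + T b^{4}$)
$h{\left(z \right)} = -11 - z + z \left(-7 + z\right)^{4} + z \left(-7 + z\right)$ ($h{\left(z \right)} = \left(-11 + z \left(-7 + z\right) + z \left(-7 + z\right)^{4}\right) - z = \left(-11 + z \left(-7 + z\right)^{4} + z \left(-7 + z\right)\right) - z = -11 - z + z \left(-7 + z\right)^{4} + z \left(-7 + z\right)$)
$h{\left(-414 \right)} + \frac{1}{40943 + B} = \left(-11 - -414 - 414 \left(-7 - 414\right)^{4} - 414 \left(-7 - 414\right)\right) + \frac{1}{40943 + 190085} = \left(-11 + 414 - 414 \left(-421\right)^{4} - -174294\right) + \frac{1}{231028} = \left(-11 + 414 - 13005550041534 + 174294\right) + \frac{1}{231028} = -13005549866837 + \frac{1}{231028} = - \frac{3004646174635618435}{231028}$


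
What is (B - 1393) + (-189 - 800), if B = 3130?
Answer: 748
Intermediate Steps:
(B - 1393) + (-189 - 800) = (3130 - 1393) + (-189 - 800) = 1737 - 989 = 748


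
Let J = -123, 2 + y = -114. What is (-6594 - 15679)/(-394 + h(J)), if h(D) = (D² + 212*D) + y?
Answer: 22273/11457 ≈ 1.9441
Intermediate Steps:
y = -116 (y = -2 - 114 = -116)
h(D) = -116 + D² + 212*D (h(D) = (D² + 212*D) - 116 = -116 + D² + 212*D)
(-6594 - 15679)/(-394 + h(J)) = (-6594 - 15679)/(-394 + (-116 + (-123)² + 212*(-123))) = -22273/(-394 + (-116 + 15129 - 26076)) = -22273/(-394 - 11063) = -22273/(-11457) = -22273*(-1/11457) = 22273/11457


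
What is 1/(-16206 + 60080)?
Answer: 1/43874 ≈ 2.2793e-5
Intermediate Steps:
1/(-16206 + 60080) = 1/43874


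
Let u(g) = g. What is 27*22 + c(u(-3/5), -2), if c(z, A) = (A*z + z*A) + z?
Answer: 2979/5 ≈ 595.80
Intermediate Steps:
c(z, A) = z + 2*A*z (c(z, A) = (A*z + A*z) + z = 2*A*z + z = z + 2*A*z)
27*22 + c(u(-3/5), -2) = 27*22 + (-3/5)*(1 + 2*(-2)) = 594 + (-3*1/5)*(1 - 4) = 594 - 3/5*(-3) = 594 + 9/5 = 2979/5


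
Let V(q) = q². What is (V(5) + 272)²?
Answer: 88209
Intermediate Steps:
(V(5) + 272)² = (5² + 272)² = (25 + 272)² = 297² = 88209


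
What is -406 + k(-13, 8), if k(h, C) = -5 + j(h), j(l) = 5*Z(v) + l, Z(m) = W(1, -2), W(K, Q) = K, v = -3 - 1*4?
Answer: -419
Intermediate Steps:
v = -7 (v = -3 - 4 = -7)
Z(m) = 1
j(l) = 5 + l (j(l) = 5*1 + l = 5 + l)
k(h, C) = h (k(h, C) = -5 + (5 + h) = h)
-406 + k(-13, 8) = -406 - 13 = -419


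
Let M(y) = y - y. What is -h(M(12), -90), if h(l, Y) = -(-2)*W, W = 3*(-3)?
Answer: 18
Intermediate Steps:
W = -9
M(y) = 0
h(l, Y) = -18 (h(l, Y) = -(-2)*(-9) = -1*18 = -18)
-h(M(12), -90) = -1*(-18) = 18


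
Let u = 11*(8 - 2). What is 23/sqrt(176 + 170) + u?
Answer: 66 + 23*sqrt(346)/346 ≈ 67.236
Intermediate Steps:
u = 66 (u = 11*6 = 66)
23/sqrt(176 + 170) + u = 23/sqrt(176 + 170) + 66 = 23/sqrt(346) + 66 = (sqrt(346)/346)*23 + 66 = 23*sqrt(346)/346 + 66 = 66 + 23*sqrt(346)/346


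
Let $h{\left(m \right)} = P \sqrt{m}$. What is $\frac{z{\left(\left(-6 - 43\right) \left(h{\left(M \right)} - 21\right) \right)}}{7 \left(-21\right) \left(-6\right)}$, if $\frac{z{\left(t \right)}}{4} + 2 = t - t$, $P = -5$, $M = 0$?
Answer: $- \frac{4}{441} \approx -0.0090703$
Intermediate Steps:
$h{\left(m \right)} = - 5 \sqrt{m}$
$z{\left(t \right)} = -8$ ($z{\left(t \right)} = -8 + 4 \left(t - t\right) = -8 + 4 \cdot 0 = -8 + 0 = -8$)
$\frac{z{\left(\left(-6 - 43\right) \left(h{\left(M \right)} - 21\right) \right)}}{7 \left(-21\right) \left(-6\right)} = - \frac{8}{7 \left(-21\right) \left(-6\right)} = - \frac{8}{\left(-147\right) \left(-6\right)} = - \frac{8}{882} = \left(-8\right) \frac{1}{882} = - \frac{4}{441}$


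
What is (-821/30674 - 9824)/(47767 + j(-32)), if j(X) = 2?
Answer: -100447399/488422102 ≈ -0.20566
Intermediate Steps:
(-821/30674 - 9824)/(47767 + j(-32)) = (-821/30674 - 9824)/(47767 + 2) = (-821*1/30674 - 9824)/47769 = (-821/30674 - 9824)*(1/47769) = -301342197/30674*1/47769 = -100447399/488422102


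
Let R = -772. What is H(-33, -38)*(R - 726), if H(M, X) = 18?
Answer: -26964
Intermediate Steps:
H(-33, -38)*(R - 726) = 18*(-772 - 726) = 18*(-1498) = -26964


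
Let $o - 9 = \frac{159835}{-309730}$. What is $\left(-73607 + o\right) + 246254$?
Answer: $\frac{10695316609}{61946} \approx 1.7266 \cdot 10^{5}$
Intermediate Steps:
$o = \frac{525547}{61946}$ ($o = 9 + \frac{159835}{-309730} = 9 + 159835 \left(- \frac{1}{309730}\right) = 9 - \frac{31967}{61946} = \frac{525547}{61946} \approx 8.4839$)
$\left(-73607 + o\right) + 246254 = \left(-73607 + \frac{525547}{61946}\right) + 246254 = - \frac{4559133675}{61946} + 246254 = \frac{10695316609}{61946}$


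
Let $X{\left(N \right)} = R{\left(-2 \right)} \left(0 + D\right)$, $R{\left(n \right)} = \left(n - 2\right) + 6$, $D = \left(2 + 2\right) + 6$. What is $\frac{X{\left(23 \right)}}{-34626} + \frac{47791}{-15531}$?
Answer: $- \frac{275853631}{89629401} \approx -3.0777$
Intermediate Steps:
$D = 10$ ($D = 4 + 6 = 10$)
$R{\left(n \right)} = 4 + n$ ($R{\left(n \right)} = \left(-2 + n\right) + 6 = 4 + n$)
$X{\left(N \right)} = 20$ ($X{\left(N \right)} = \left(4 - 2\right) \left(0 + 10\right) = 2 \cdot 10 = 20$)
$\frac{X{\left(23 \right)}}{-34626} + \frac{47791}{-15531} = \frac{20}{-34626} + \frac{47791}{-15531} = 20 \left(- \frac{1}{34626}\right) + 47791 \left(- \frac{1}{15531}\right) = - \frac{10}{17313} - \frac{47791}{15531} = - \frac{275853631}{89629401}$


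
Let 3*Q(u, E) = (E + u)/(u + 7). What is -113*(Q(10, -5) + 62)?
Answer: -357871/51 ≈ -7017.1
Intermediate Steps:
Q(u, E) = (E + u)/(3*(7 + u)) (Q(u, E) = ((E + u)/(u + 7))/3 = ((E + u)/(7 + u))/3 = (E + u)/(3*(7 + u)))
-113*(Q(10, -5) + 62) = -113*((-5 + 10)/(3*(7 + 10)) + 62) = -113*((1/3)*5/17 + 62) = -113*((1/3)*(1/17)*5 + 62) = -113*(5/51 + 62) = -113*3167/51 = -357871/51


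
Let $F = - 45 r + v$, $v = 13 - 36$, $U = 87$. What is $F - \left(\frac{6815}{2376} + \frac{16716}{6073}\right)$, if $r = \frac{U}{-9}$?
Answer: $\frac{5863827865}{14429448} \approx 406.38$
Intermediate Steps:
$v = -23$
$r = - \frac{29}{3}$ ($r = \frac{87}{-9} = 87 \left(- \frac{1}{9}\right) = - \frac{29}{3} \approx -9.6667$)
$F = 412$ ($F = \left(-45\right) \left(- \frac{29}{3}\right) - 23 = 435 - 23 = 412$)
$F - \left(\frac{6815}{2376} + \frac{16716}{6073}\right) = 412 - \left(\frac{6815}{2376} + \frac{16716}{6073}\right) = 412 - \frac{81104711}{14429448} = \frac{5863827865}{14429448}$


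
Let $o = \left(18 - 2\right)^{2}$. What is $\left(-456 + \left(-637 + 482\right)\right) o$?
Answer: $-156416$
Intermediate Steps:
$o = 256$ ($o = 16^{2} = 256$)
$\left(-456 + \left(-637 + 482\right)\right) o = \left(-456 + \left(-637 + 482\right)\right) 256 = \left(-456 - 155\right) 256 = \left(-611\right) 256 = -156416$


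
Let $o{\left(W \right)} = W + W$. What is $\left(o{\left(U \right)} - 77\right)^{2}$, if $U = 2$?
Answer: $5329$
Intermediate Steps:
$o{\left(W \right)} = 2 W$
$\left(o{\left(U \right)} - 77\right)^{2} = \left(2 \cdot 2 - 77\right)^{2} = \left(4 - 77\right)^{2} = \left(-73\right)^{2} = 5329$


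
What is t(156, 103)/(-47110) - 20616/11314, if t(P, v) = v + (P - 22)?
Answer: -486950589/266501270 ≈ -1.8272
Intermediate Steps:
t(P, v) = -22 + P + v (t(P, v) = v + (-22 + P) = -22 + P + v)
t(156, 103)/(-47110) - 20616/11314 = (-22 + 156 + 103)/(-47110) - 20616/11314 = 237*(-1/47110) - 20616*1/11314 = -237/47110 - 10308/5657 = -486950589/266501270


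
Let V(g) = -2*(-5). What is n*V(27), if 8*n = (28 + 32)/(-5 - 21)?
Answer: -75/26 ≈ -2.8846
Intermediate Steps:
V(g) = 10
n = -15/52 (n = ((28 + 32)/(-5 - 21))/8 = (60/(-26))/8 = (60*(-1/26))/8 = (⅛)*(-30/13) = -15/52 ≈ -0.28846)
n*V(27) = -15/52*10 = -75/26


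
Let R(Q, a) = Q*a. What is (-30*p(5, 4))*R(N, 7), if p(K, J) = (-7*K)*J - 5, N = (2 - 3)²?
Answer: 30450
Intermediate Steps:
N = 1 (N = (-1)² = 1)
p(K, J) = -5 - 7*J*K (p(K, J) = -7*J*K - 5 = -5 - 7*J*K)
(-30*p(5, 4))*R(N, 7) = (-30*(-5 - 7*4*5))*(1*7) = -30*(-5 - 140)*7 = -30*(-145)*7 = 4350*7 = 30450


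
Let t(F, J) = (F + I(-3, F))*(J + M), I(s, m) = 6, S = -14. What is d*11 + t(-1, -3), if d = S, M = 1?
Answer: -164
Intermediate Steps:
d = -14
t(F, J) = (1 + J)*(6 + F) (t(F, J) = (F + 6)*(J + 1) = (6 + F)*(1 + J) = (1 + J)*(6 + F))
d*11 + t(-1, -3) = -14*11 + (6 - 1 + 6*(-3) - 1*(-3)) = -154 + (6 - 1 - 18 + 3) = -154 - 10 = -164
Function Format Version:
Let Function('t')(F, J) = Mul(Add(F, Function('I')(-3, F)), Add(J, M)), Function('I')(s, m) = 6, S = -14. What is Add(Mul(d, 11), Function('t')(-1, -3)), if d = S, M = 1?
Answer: -164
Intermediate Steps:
d = -14
Function('t')(F, J) = Mul(Add(1, J), Add(6, F)) (Function('t')(F, J) = Mul(Add(F, 6), Add(J, 1)) = Mul(Add(6, F), Add(1, J)) = Mul(Add(1, J), Add(6, F)))
Add(Mul(d, 11), Function('t')(-1, -3)) = Add(Mul(-14, 11), Add(6, -1, Mul(6, -3), Mul(-1, -3))) = Add(-154, Add(6, -1, -18, 3)) = Add(-154, -10) = -164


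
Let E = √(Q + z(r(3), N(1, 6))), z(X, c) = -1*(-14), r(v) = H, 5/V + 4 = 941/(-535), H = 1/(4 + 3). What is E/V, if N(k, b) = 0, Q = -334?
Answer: -24648*I*√5/2675 ≈ -20.604*I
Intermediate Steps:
H = ⅐ (H = 1/7 = ⅐ ≈ 0.14286)
V = -2675/3081 (V = 5/(-4 + 941/(-535)) = 5/(-4 + 941*(-1/535)) = 5/(-4 - 941/535) = 5/(-3081/535) = 5*(-535/3081) = -2675/3081 ≈ -0.86822)
r(v) = ⅐
z(X, c) = 14
E = 8*I*√5 (E = √(-334 + 14) = √(-320) = 8*I*√5 ≈ 17.889*I)
E/V = (8*I*√5)/(-2675/3081) = (8*I*√5)*(-3081/2675) = -24648*I*√5/2675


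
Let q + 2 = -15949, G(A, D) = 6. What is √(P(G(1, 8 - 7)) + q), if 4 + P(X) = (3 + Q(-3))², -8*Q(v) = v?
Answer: I*√1020391/8 ≈ 126.27*I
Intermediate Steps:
Q(v) = -v/8
q = -15951 (q = -2 - 15949 = -15951)
P(X) = 473/64 (P(X) = -4 + (3 - ⅛*(-3))² = -4 + (3 + 3/8)² = -4 + (27/8)² = -4 + 729/64 = 473/64)
√(P(G(1, 8 - 7)) + q) = √(473/64 - 15951) = √(-1020391/64) = I*√1020391/8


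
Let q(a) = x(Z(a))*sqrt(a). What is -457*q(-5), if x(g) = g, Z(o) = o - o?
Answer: 0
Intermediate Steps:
Z(o) = 0
q(a) = 0 (q(a) = 0*sqrt(a) = 0)
-457*q(-5) = -457*0 = 0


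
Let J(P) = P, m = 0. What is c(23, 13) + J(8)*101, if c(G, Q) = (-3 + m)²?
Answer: 817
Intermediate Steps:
c(G, Q) = 9 (c(G, Q) = (-3 + 0)² = (-3)² = 9)
c(23, 13) + J(8)*101 = 9 + 8*101 = 9 + 808 = 817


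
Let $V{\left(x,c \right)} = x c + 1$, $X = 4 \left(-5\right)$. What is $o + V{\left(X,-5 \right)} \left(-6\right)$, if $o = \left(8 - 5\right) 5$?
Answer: $-591$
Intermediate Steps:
$X = -20$
$V{\left(x,c \right)} = 1 + c x$ ($V{\left(x,c \right)} = c x + 1 = 1 + c x$)
$o = 15$ ($o = \left(8 - 5\right) 5 = 3 \cdot 5 = 15$)
$o + V{\left(X,-5 \right)} \left(-6\right) = 15 + \left(1 - -100\right) \left(-6\right) = 15 + \left(1 + 100\right) \left(-6\right) = 15 + 101 \left(-6\right) = 15 - 606 = -591$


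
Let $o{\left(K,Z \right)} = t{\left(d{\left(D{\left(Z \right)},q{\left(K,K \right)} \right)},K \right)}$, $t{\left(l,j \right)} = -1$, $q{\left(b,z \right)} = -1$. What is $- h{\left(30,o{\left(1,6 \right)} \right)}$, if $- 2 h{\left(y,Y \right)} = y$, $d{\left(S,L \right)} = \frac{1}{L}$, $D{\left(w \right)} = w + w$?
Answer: $15$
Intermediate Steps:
$D{\left(w \right)} = 2 w$
$o{\left(K,Z \right)} = -1$
$h{\left(y,Y \right)} = - \frac{y}{2}$
$- h{\left(30,o{\left(1,6 \right)} \right)} = - \frac{\left(-1\right) 30}{2} = \left(-1\right) \left(-15\right) = 15$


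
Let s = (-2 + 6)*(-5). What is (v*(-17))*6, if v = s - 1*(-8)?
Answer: 1224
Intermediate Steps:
s = -20 (s = 4*(-5) = -20)
v = -12 (v = -20 - 1*(-8) = -20 + 8 = -12)
(v*(-17))*6 = -12*(-17)*6 = 204*6 = 1224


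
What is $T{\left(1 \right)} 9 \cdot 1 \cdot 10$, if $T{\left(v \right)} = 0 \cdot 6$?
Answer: $0$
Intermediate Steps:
$T{\left(v \right)} = 0$
$T{\left(1 \right)} 9 \cdot 1 \cdot 10 = 0 \cdot 9 \cdot 1 \cdot 10 = 0 \cdot 9 \cdot 10 = 0 \cdot 10 = 0$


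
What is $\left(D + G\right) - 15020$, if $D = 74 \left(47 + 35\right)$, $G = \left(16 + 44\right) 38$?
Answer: $-6672$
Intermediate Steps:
$G = 2280$ ($G = 60 \cdot 38 = 2280$)
$D = 6068$ ($D = 74 \cdot 82 = 6068$)
$\left(D + G\right) - 15020 = \left(6068 + 2280\right) - 15020 = 8348 - 15020 = -6672$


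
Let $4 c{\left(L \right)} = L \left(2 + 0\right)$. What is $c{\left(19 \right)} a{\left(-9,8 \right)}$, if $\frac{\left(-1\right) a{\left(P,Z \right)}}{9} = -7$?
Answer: $\frac{1197}{2} \approx 598.5$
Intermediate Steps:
$a{\left(P,Z \right)} = 63$ ($a{\left(P,Z \right)} = \left(-9\right) \left(-7\right) = 63$)
$c{\left(L \right)} = \frac{L}{2}$ ($c{\left(L \right)} = \frac{L \left(2 + 0\right)}{4} = \frac{L 2}{4} = \frac{2 L}{4} = \frac{L}{2}$)
$c{\left(19 \right)} a{\left(-9,8 \right)} = \frac{1}{2} \cdot 19 \cdot 63 = \frac{19}{2} \cdot 63 = \frac{1197}{2}$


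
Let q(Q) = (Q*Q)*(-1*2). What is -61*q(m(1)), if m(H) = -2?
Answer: 488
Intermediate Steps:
q(Q) = -2*Q² (q(Q) = Q²*(-2) = -2*Q²)
-61*q(m(1)) = -(-122)*(-2)² = -(-122)*4 = -61*(-8) = 488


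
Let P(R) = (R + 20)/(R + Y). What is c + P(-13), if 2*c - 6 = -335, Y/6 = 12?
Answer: -19397/118 ≈ -164.38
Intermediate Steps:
Y = 72 (Y = 6*12 = 72)
c = -329/2 (c = 3 + (½)*(-335) = 3 - 335/2 = -329/2 ≈ -164.50)
P(R) = (20 + R)/(72 + R) (P(R) = (R + 20)/(R + 72) = (20 + R)/(72 + R))
c + P(-13) = -329/2 + (20 - 13)/(72 - 13) = -329/2 + 7/59 = -19397/118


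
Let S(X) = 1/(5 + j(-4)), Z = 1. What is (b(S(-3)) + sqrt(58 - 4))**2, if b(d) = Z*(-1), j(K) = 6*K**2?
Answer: 55 - 6*sqrt(6) ≈ 40.303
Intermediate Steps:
S(X) = 1/101 (S(X) = 1/(5 + 6*(-4)**2) = 1/(5 + 6*16) = 1/(5 + 96) = 1/101)
b(d) = -1 (b(d) = 1*(-1) = -1)
(b(S(-3)) + sqrt(58 - 4))**2 = (-1 + sqrt(58 - 4))**2 = (-1 + sqrt(54))**2 = (-1 + 3*sqrt(6))**2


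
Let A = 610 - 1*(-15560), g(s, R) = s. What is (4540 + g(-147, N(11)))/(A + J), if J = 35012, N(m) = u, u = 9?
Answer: 4393/51182 ≈ 0.085831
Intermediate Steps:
N(m) = 9
A = 16170 (A = 610 + 15560 = 16170)
(4540 + g(-147, N(11)))/(A + J) = (4540 - 147)/(16170 + 35012) = 4393/51182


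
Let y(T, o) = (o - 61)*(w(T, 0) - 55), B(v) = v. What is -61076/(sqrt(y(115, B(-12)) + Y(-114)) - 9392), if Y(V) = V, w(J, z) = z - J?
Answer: 71703224/11024671 + 15269*sqrt(3074)/11024671 ≈ 6.5807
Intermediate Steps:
y(T, o) = (-61 + o)*(-55 - T) (y(T, o) = (o - 61)*((0 - T) - 55) = (-61 + o)*(-T - 55) = (-61 + o)*(-55 - T))
-61076/(sqrt(y(115, B(-12)) + Y(-114)) - 9392) = -61076/(sqrt((3355 - 55*(-12) + 61*115 - 1*115*(-12)) - 114) - 9392) = -61076/(sqrt((3355 + 660 + 7015 + 1380) - 114) - 9392) = -61076/(sqrt(12410 - 114) - 9392) = -61076/(sqrt(12296) - 9392) = -61076/(2*sqrt(3074) - 9392) = -61076/(-9392 + 2*sqrt(3074))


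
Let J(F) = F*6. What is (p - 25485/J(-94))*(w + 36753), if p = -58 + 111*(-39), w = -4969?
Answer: -6486009906/47 ≈ -1.3800e+8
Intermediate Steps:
J(F) = 6*F
p = -4387 (p = -58 - 4329 = -4387)
(p - 25485/J(-94))*(w + 36753) = (-4387 - 25485/(6*(-94)))*(-4969 + 36753) = (-4387 - 25485/(-564))*31784 = (-4387 - 25485*(-1/564))*31784 = (-4387 + 8495/188)*31784 = -816261/188*31784 = -6486009906/47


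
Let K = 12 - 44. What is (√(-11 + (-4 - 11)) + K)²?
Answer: (32 - I*√26)² ≈ 998.0 - 326.34*I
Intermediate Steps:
K = -32
(√(-11 + (-4 - 11)) + K)² = (√(-11 + (-4 - 11)) - 32)² = (√(-11 - 15) - 32)² = (√(-26) - 32)² = (I*√26 - 32)² = (-32 + I*√26)²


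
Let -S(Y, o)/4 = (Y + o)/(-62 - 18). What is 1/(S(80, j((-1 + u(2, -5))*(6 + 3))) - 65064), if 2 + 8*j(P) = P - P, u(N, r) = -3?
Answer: -80/5204801 ≈ -1.5370e-5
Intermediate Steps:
j(P) = -¼ (j(P) = -¼ + (P - P)/8 = -¼ + (⅛)*0 = -¼ + 0 = -¼)
S(Y, o) = Y/20 + o/20 (S(Y, o) = -4*(Y + o)/(-62 - 18) = -4*(Y + o)/(-80) = -4*(Y + o)*(-1)/80 = -4*(-Y/80 - o/80) = Y/20 + o/20)
1/(S(80, j((-1 + u(2, -5))*(6 + 3))) - 65064) = 1/(((1/20)*80 + (1/20)*(-¼)) - 65064) = 1/((4 - 1/80) - 65064) = 1/(319/80 - 65064) = 1/(-5204801/80) = -80/5204801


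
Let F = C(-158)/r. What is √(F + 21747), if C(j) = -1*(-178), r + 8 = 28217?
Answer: √17305129839909/28209 ≈ 147.47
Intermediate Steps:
r = 28209 (r = -8 + 28217 = 28209)
C(j) = 178
F = 178/28209 ≈ 0.0063100
√(F + 21747) = √(178/28209 + 21747) = √(613461301/28209) = √17305129839909/28209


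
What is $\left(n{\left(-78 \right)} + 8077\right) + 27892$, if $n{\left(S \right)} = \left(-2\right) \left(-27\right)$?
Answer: $36023$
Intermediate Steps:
$n{\left(S \right)} = 54$
$\left(n{\left(-78 \right)} + 8077\right) + 27892 = \left(54 + 8077\right) + 27892 = 8131 + 27892 = 36023$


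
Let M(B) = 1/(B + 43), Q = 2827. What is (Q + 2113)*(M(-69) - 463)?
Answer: -2287410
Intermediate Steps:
M(B) = 1/(43 + B)
(Q + 2113)*(M(-69) - 463) = (2827 + 2113)*(1/(43 - 69) - 463) = 4940*(1/(-26) - 463) = 4940*(-1/26 - 463) = 4940*(-12039/26) = -2287410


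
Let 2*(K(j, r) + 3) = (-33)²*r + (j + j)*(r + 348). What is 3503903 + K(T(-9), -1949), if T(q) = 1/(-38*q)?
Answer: 417695684/171 ≈ 2.4427e+6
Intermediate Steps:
T(q) = -1/(38*q)
K(j, r) = -3 + 1089*r/2 + j*(348 + r) (K(j, r) = -3 + ((-33)²*r + (j + j)*(r + 348))/2 = -3 + (1089*r + (2*j)*(348 + r))/2 = -3 + (1089*r + 2*j*(348 + r))/2 = -3 + (1089*r/2 + j*(348 + r)) = -3 + 1089*r/2 + j*(348 + r))
3503903 + K(T(-9), -1949) = 3503903 + (-3 + 348*(-1/38/(-9)) + (1089/2)*(-1949) - 1/38/(-9)*(-1949)) = 3503903 + (-3 + 348*(-1/38*(-⅑)) - 2122461/2 - 1/38*(-⅑)*(-1949)) = 3503903 + (-3 + 348*(1/342) - 2122461/2 + (1/342)*(-1949)) = 3503903 + (-3 + 58/57 - 2122461/2 - 1949/342) = 3503903 - 181471729/171 = 417695684/171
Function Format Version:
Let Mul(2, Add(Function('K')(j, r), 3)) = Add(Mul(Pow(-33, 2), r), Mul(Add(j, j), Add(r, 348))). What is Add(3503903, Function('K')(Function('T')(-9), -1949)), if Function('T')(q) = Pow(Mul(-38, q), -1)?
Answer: Rational(417695684, 171) ≈ 2.4427e+6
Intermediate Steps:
Function('T')(q) = Mul(Rational(-1, 38), Pow(q, -1))
Function('K')(j, r) = Add(-3, Mul(Rational(1089, 2), r), Mul(j, Add(348, r))) (Function('K')(j, r) = Add(-3, Mul(Rational(1, 2), Add(Mul(Pow(-33, 2), r), Mul(Add(j, j), Add(r, 348))))) = Add(-3, Mul(Rational(1, 2), Add(Mul(1089, r), Mul(Mul(2, j), Add(348, r))))) = Add(-3, Mul(Rational(1, 2), Add(Mul(1089, r), Mul(2, j, Add(348, r))))) = Add(-3, Add(Mul(Rational(1089, 2), r), Mul(j, Add(348, r)))) = Add(-3, Mul(Rational(1089, 2), r), Mul(j, Add(348, r))))
Add(3503903, Function('K')(Function('T')(-9), -1949)) = Add(3503903, Add(-3, Mul(348, Mul(Rational(-1, 38), Pow(-9, -1))), Mul(Rational(1089, 2), -1949), Mul(Mul(Rational(-1, 38), Pow(-9, -1)), -1949))) = Add(3503903, Add(-3, Mul(348, Mul(Rational(-1, 38), Rational(-1, 9))), Rational(-2122461, 2), Mul(Mul(Rational(-1, 38), Rational(-1, 9)), -1949))) = Add(3503903, Add(-3, Mul(348, Rational(1, 342)), Rational(-2122461, 2), Mul(Rational(1, 342), -1949))) = Add(3503903, Add(-3, Rational(58, 57), Rational(-2122461, 2), Rational(-1949, 342))) = Add(3503903, Rational(-181471729, 171)) = Rational(417695684, 171)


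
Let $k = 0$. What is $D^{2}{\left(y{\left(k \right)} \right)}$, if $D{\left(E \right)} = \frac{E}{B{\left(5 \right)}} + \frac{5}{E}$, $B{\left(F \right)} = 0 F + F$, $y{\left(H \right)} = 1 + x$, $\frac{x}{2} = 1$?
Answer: $\frac{1156}{225} \approx 5.1378$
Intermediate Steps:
$x = 2$ ($x = 2 \cdot 1 = 2$)
$y{\left(H \right)} = 3$ ($y{\left(H \right)} = 1 + 2 = 3$)
$B{\left(F \right)} = F$ ($B{\left(F \right)} = 0 + F = F$)
$D{\left(E \right)} = \frac{5}{E} + \frac{E}{5}$ ($D{\left(E \right)} = \frac{E}{5} + \frac{5}{E} = \frac{5}{E} + \frac{E}{5}$)
$D^{2}{\left(y{\left(k \right)} \right)} = \left(\frac{5}{3} + \frac{1}{5} \cdot 3\right)^{2} = \left(5 \cdot \frac{1}{3} + \frac{3}{5}\right)^{2} = \left(\frac{5}{3} + \frac{3}{5}\right)^{2} = \left(\frac{34}{15}\right)^{2} = \frac{1156}{225}$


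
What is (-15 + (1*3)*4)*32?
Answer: -96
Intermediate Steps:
(-15 + (1*3)*4)*32 = (-15 + 3*4)*32 = (-15 + 12)*32 = -3*32 = -96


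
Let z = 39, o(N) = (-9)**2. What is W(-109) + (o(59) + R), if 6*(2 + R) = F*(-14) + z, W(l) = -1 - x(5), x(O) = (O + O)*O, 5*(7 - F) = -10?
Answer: 27/2 ≈ 13.500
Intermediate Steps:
F = 9 (F = 7 - 1/5*(-10) = 7 + 2 = 9)
o(N) = 81
x(O) = 2*O**2 (x(O) = (2*O)*O = 2*O**2)
W(l) = -51 (W(l) = -1 - 2*5**2 = -1 - 2*25 = -1 - 1*50 = -1 - 50 = -51)
R = -33/2 (R = -2 + (9*(-14) + 39)/6 = -2 + (-126 + 39)/6 = -2 + (1/6)*(-87) = -2 - 29/2 = -33/2 ≈ -16.500)
W(-109) + (o(59) + R) = -51 + (81 - 33/2) = -51 + 129/2 = 27/2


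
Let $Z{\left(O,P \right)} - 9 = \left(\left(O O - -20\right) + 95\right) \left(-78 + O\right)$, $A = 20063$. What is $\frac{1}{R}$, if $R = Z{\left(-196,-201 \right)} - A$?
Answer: $- \frac{1}{10577548} \approx -9.454 \cdot 10^{-8}$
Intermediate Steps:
$Z{\left(O,P \right)} = 9 + \left(-78 + O\right) \left(115 + O^{2}\right)$ ($Z{\left(O,P \right)} = 9 + \left(\left(O O - -20\right) + 95\right) \left(-78 + O\right) = 9 + \left(\left(O^{2} + 20\right) + 95\right) \left(-78 + O\right) = 9 + \left(\left(20 + O^{2}\right) + 95\right) \left(-78 + O\right) = 9 + \left(115 + O^{2}\right) \left(-78 + O\right) = 9 + \left(-78 + O\right) \left(115 + O^{2}\right)$)
$R = -10577548$ ($R = \left(-8961 + \left(-196\right)^{3} - 78 \left(-196\right)^{2} + 115 \left(-196\right)\right) - 20063 = \left(-8961 - 7529536 - 2996448 - 22540\right) - 20063 = -10557485 - 20063 = -10577548$)
$\frac{1}{R} = \frac{1}{-10577548} = - \frac{1}{10577548}$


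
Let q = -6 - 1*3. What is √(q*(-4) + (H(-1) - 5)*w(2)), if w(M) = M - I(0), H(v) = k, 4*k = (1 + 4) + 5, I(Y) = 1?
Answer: √134/2 ≈ 5.7879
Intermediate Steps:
q = -9 (q = -6 - 3 = -9)
k = 5/2 (k = ((1 + 4) + 5)/4 = (5 + 5)/4 = (¼)*10 = 5/2 ≈ 2.5000)
H(v) = 5/2
w(M) = -1 + M (w(M) = M - 1*1 = M - 1 = -1 + M)
√(q*(-4) + (H(-1) - 5)*w(2)) = √(-9*(-4) + (5/2 - 5)*(-1 + 2)) = √(36 - 5/2*1) = √(36 - 5/2) = √(67/2) = √134/2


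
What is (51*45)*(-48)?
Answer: -110160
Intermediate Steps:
(51*45)*(-48) = 2295*(-48) = -110160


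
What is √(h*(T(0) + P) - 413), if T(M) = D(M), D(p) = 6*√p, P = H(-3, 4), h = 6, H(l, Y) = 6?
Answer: I*√377 ≈ 19.417*I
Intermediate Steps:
P = 6
T(M) = 6*√M
√(h*(T(0) + P) - 413) = √(6*(6*√0 + 6) - 413) = √(6*(6*0 + 6) - 413) = √(6*(0 + 6) - 413) = √(6*6 - 413) = √(36 - 413) = √(-377) = I*√377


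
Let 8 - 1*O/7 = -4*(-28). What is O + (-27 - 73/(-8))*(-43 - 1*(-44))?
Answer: -5967/8 ≈ -745.88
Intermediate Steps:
O = -728 (O = 56 - (-28)*(-28) = 56 - 7*112 = 56 - 784 = -728)
O + (-27 - 73/(-8))*(-43 - 1*(-44)) = -728 + (-27 - 73/(-8))*(-43 - 1*(-44)) = -728 + (-27 - 73*(-⅛))*(-43 + 44) = -728 + (-27 + 73/8)*1 = -728 - 143/8*1 = -728 - 143/8 = -5967/8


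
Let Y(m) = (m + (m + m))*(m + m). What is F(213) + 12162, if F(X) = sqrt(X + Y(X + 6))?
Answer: 12162 + sqrt(287979) ≈ 12699.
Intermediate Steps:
Y(m) = 6*m**2 (Y(m) = (m + 2*m)*(2*m) = (3*m)*(2*m) = 6*m**2)
F(X) = sqrt(X + 6*(6 + X)**2) (F(X) = sqrt(X + 6*(X + 6)**2) = sqrt(X + 6*(6 + X)**2))
F(213) + 12162 = sqrt(213 + 6*(6 + 213)**2) + 12162 = sqrt(213 + 6*219**2) + 12162 = sqrt(213 + 6*47961) + 12162 = sqrt(213 + 287766) + 12162 = sqrt(287979) + 12162 = 12162 + sqrt(287979)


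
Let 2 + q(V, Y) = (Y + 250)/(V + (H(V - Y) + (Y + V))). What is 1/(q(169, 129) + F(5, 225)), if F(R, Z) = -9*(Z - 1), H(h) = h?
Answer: -507/1022747 ≈ -0.00049572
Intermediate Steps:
F(R, Z) = 9 - 9*Z (F(R, Z) = -9*(-1 + Z) = 9 - 9*Z)
q(V, Y) = -2 + (250 + Y)/(3*V) (q(V, Y) = -2 + (Y + 250)/(V + ((V - Y) + (Y + V))) = -2 + (250 + Y)/(V + ((V - Y) + (V + Y))) = -2 + (250 + Y)/(V + 2*V) = -2 + (250 + Y)/((3*V)) = -2 + (250 + Y)*(1/(3*V)) = -2 + (250 + Y)/(3*V))
1/(q(169, 129) + F(5, 225)) = 1/((⅓)*(250 + 129 - 6*169)/169 + (9 - 9*225)) = 1/((⅓)*(1/169)*(250 + 129 - 1014) + (9 - 2025)) = 1/((⅓)*(1/169)*(-635) - 2016) = 1/(-635/507 - 2016) = 1/(-1022747/507) = -507/1022747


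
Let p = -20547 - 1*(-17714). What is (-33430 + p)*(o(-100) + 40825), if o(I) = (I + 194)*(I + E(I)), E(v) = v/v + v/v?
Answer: -1146382219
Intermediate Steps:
E(v) = 2 (E(v) = 1 + 1 = 2)
o(I) = (2 + I)*(194 + I) (o(I) = (I + 194)*(I + 2) = (194 + I)*(2 + I) = (2 + I)*(194 + I))
p = -2833 (p = -20547 + 17714 = -2833)
(-33430 + p)*(o(-100) + 40825) = (-33430 - 2833)*((388 + (-100)² + 196*(-100)) + 40825) = -36263*((388 + 10000 - 19600) + 40825) = -36263*(-9212 + 40825) = -36263*31613 = -1146382219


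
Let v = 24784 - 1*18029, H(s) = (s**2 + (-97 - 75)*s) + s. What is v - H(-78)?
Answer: -12667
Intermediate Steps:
H(s) = s**2 - 171*s (H(s) = (s**2 - 172*s) + s = s**2 - 171*s)
v = 6755 (v = 24784 - 18029 = 6755)
v - H(-78) = 6755 - (-78)*(-171 - 78) = 6755 - (-78)*(-249) = 6755 - 1*19422 = 6755 - 19422 = -12667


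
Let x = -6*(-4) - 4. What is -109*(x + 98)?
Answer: -12862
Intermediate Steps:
x = 20 (x = 24 - 4 = 20)
-109*(x + 98) = -109*(20 + 98) = -109*118 = -12862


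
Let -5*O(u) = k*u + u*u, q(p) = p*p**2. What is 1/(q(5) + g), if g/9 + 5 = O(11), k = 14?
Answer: -1/415 ≈ -0.0024096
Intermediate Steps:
q(p) = p**3
O(u) = -14*u/5 - u**2/5 (O(u) = -(14*u + u*u)/5 = -(14*u + u**2)/5 = -(u**2 + 14*u)/5 = -14*u/5 - u**2/5)
g = -540 (g = -45 + 9*(-1/5*11*(14 + 11)) = -45 + 9*(-1/5*11*25) = -45 + 9*(-55) = -45 - 495 = -540)
1/(q(5) + g) = 1/(5**3 - 540) = 1/(125 - 540) = 1/(-415) = -1/415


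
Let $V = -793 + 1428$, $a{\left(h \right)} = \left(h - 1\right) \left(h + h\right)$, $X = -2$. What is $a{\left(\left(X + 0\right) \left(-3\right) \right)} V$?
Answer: $38100$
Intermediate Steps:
$a{\left(h \right)} = 2 h \left(-1 + h\right)$ ($a{\left(h \right)} = \left(-1 + h\right) 2 h = 2 h \left(-1 + h\right)$)
$V = 635$
$a{\left(\left(X + 0\right) \left(-3\right) \right)} V = 2 \left(-2 + 0\right) \left(-3\right) \left(-1 + \left(-2 + 0\right) \left(-3\right)\right) 635 = 2 \left(\left(-2\right) \left(-3\right)\right) \left(-1 - -6\right) 635 = 2 \cdot 6 \left(-1 + 6\right) 635 = 2 \cdot 6 \cdot 5 \cdot 635 = 60 \cdot 635 = 38100$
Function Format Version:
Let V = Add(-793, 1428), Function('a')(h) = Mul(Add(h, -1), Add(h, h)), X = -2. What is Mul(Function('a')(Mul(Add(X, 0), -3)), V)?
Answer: 38100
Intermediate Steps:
Function('a')(h) = Mul(2, h, Add(-1, h)) (Function('a')(h) = Mul(Add(-1, h), Mul(2, h)) = Mul(2, h, Add(-1, h)))
V = 635
Mul(Function('a')(Mul(Add(X, 0), -3)), V) = Mul(Mul(2, Mul(Add(-2, 0), -3), Add(-1, Mul(Add(-2, 0), -3))), 635) = Mul(Mul(2, Mul(-2, -3), Add(-1, Mul(-2, -3))), 635) = Mul(Mul(2, 6, Add(-1, 6)), 635) = Mul(Mul(2, 6, 5), 635) = Mul(60, 635) = 38100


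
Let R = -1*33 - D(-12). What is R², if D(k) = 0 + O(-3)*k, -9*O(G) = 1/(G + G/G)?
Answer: 9409/9 ≈ 1045.4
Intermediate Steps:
O(G) = -1/(9*(1 + G)) (O(G) = -1/(9*(G + G/G)) = -1/(9*(G + 1)) = -1/(9*(1 + G)))
D(k) = k/18 (D(k) = 0 + (-1/(9 + 9*(-3)))*k = 0 + (-1/(9 - 27))*k = 0 + (-1/(-18))*k = 0 + (-1*(-1/18))*k = 0 + k/18 = k/18)
R = -97/3 (R = -1*33 - (-12)/18 = -33 - 1*(-⅔) = -33 + ⅔ = -97/3 ≈ -32.333)
R² = (-97/3)² = 9409/9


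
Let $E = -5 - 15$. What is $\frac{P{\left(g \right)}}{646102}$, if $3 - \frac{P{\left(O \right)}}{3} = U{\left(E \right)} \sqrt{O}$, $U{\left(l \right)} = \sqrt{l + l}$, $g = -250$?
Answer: $\frac{309}{646102} \approx 0.00047825$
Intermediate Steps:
$E = -20$
$U{\left(l \right)} = \sqrt{2} \sqrt{l}$ ($U{\left(l \right)} = \sqrt{2 l} = \sqrt{2} \sqrt{l}$)
$P{\left(O \right)} = 9 - 6 i \sqrt{10} \sqrt{O}$ ($P{\left(O \right)} = 9 - 3 \sqrt{2} \sqrt{-20} \sqrt{O} = 9 - 3 \sqrt{2} \cdot 2 i \sqrt{5} \sqrt{O} = 9 - 3 \cdot 2 i \sqrt{10} \sqrt{O} = 9 - 6 i \sqrt{10} \sqrt{O}$)
$\frac{P{\left(g \right)}}{646102} = \frac{9 - 6 i \sqrt{10} \sqrt{-250}}{646102} = \left(9 - 6 i \sqrt{10} \cdot 5 i \sqrt{10}\right) \frac{1}{646102} = \left(9 + 300\right) \frac{1}{646102} = 309 \cdot \frac{1}{646102} = \frac{309}{646102}$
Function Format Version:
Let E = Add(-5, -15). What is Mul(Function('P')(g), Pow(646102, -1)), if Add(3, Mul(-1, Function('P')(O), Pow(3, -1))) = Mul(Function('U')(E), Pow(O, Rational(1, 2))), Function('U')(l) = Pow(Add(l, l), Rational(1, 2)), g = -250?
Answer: Rational(309, 646102) ≈ 0.00047825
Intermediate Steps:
E = -20
Function('U')(l) = Mul(Pow(2, Rational(1, 2)), Pow(l, Rational(1, 2))) (Function('U')(l) = Pow(Mul(2, l), Rational(1, 2)) = Mul(Pow(2, Rational(1, 2)), Pow(l, Rational(1, 2))))
Function('P')(O) = Add(9, Mul(-6, I, Pow(10, Rational(1, 2)), Pow(O, Rational(1, 2)))) (Function('P')(O) = Add(9, Mul(-3, Mul(Mul(Pow(2, Rational(1, 2)), Pow(-20, Rational(1, 2))), Pow(O, Rational(1, 2))))) = Add(9, Mul(-3, Mul(Mul(Pow(2, Rational(1, 2)), Mul(2, I, Pow(5, Rational(1, 2)))), Pow(O, Rational(1, 2))))) = Add(9, Mul(-3, Mul(Mul(2, I, Pow(10, Rational(1, 2))), Pow(O, Rational(1, 2))))) = Add(9, Mul(-3, Mul(2, I, Pow(10, Rational(1, 2)), Pow(O, Rational(1, 2))))) = Add(9, Mul(-6, I, Pow(10, Rational(1, 2)), Pow(O, Rational(1, 2)))))
Mul(Function('P')(g), Pow(646102, -1)) = Mul(Add(9, Mul(-6, I, Pow(10, Rational(1, 2)), Pow(-250, Rational(1, 2)))), Pow(646102, -1)) = Mul(Add(9, Mul(-6, I, Pow(10, Rational(1, 2)), Mul(5, I, Pow(10, Rational(1, 2))))), Rational(1, 646102)) = Mul(Add(9, 300), Rational(1, 646102)) = Mul(309, Rational(1, 646102)) = Rational(309, 646102)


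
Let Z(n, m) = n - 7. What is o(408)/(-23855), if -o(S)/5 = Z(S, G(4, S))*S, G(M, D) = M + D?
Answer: 163608/4771 ≈ 34.292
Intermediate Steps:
G(M, D) = D + M
Z(n, m) = -7 + n
o(S) = -5*S*(-7 + S) (o(S) = -5*(-7 + S)*S = -5*S*(-7 + S))
o(408)/(-23855) = (5*408*(7 - 1*408))/(-23855) = (5*408*(7 - 408))*(-1/23855) = (5*408*(-401))*(-1/23855) = -818040*(-1/23855) = 163608/4771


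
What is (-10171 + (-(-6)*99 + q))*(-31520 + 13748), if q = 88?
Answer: 168638508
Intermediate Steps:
(-10171 + (-(-6)*99 + q))*(-31520 + 13748) = (-10171 + (-(-6)*99 + 88))*(-31520 + 13748) = (-10171 + (-6*(-99) + 88))*(-17772) = (-10171 + (594 + 88))*(-17772) = (-10171 + 682)*(-17772) = -9489*(-17772) = 168638508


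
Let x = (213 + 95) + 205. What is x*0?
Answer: 0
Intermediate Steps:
x = 513 (x = 308 + 205 = 513)
x*0 = 513*0 = 0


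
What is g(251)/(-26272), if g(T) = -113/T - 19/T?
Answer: 33/1648568 ≈ 2.0017e-5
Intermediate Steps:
g(T) = -132/T
g(251)/(-26272) = -132/251/(-26272) = -132*1/251*(-1/26272) = -132/251*(-1/26272) = 33/1648568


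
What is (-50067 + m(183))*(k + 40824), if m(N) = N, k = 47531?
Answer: -4407500820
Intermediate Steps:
(-50067 + m(183))*(k + 40824) = (-50067 + 183)*(47531 + 40824) = -49884*88355 = -4407500820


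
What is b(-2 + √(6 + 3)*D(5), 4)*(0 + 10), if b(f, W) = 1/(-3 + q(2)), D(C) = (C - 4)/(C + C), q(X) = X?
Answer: -10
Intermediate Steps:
D(C) = (-4 + C)/(2*C) (D(C) = (-4 + C)/((2*C)) = (-4 + C)*(1/(2*C)) = (-4 + C)/(2*C))
b(f, W) = -1 (b(f, W) = 1/(-3 + 2) = 1/(-1) = -1)
b(-2 + √(6 + 3)*D(5), 4)*(0 + 10) = -(0 + 10) = -1*10 = -10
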